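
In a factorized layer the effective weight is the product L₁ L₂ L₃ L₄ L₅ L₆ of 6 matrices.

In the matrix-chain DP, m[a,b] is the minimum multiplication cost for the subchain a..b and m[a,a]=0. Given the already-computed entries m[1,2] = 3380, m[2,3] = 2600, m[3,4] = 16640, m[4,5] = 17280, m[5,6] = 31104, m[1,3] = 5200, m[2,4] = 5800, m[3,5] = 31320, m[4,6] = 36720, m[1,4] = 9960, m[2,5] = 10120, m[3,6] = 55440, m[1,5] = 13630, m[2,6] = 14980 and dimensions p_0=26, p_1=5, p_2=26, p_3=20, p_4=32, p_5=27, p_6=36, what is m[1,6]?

19660

m[1,6] = min over k∈[1,5] of m[1,k]+m[k+1,6]+p_{0}·p_k·p_{6}.
k=1: 0 + 14980 + 26·5·36 = 19660; k=2: 3380 + 55440 + 26·26·36 = 83156; k=3: 5200 + 36720 + 26·20·36 = 60640; k=4: 9960 + 31104 + 26·32·36 = 71016; k=5: 13630 + 0 + 26·27·36 = 38902.
Minimum: 19660 at k=1.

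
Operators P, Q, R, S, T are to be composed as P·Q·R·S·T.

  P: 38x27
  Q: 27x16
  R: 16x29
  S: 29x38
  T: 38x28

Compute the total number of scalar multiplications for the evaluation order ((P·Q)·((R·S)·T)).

(P·Q): 38×27 by 27×16 → 38×16, cost 38·27·16 = 16416
(R·S): 16×29 by 29×38 → 16×38, cost 16·29·38 = 17632
((R·S)·T): 16×38 by 38×28 → 16×28, cost 16·38·28 = 17024; cumulative 34656
((P·Q)·((R·S)·T)): 38×16 by 16×28 → 38×28, cost 38·16·28 = 17024; cumulative 68096
Total: 68096 scalar multiplications.

68096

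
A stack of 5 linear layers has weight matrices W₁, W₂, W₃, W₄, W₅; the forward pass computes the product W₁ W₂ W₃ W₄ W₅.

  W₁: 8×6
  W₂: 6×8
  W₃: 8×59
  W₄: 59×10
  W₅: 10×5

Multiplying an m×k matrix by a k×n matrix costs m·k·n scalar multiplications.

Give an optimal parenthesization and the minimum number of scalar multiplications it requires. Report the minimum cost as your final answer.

Adjacent pairs: W₁W₂ = 8·6·8 = 384; W₂W₃ = 6·8·59 = 2832; W₃W₄ = 8·59·10 = 4720; W₄W₅ = 59·10·5 = 2950.
Length 3: W₁..W₃: k=1: 0+2832+8·6·59=5664; k=2: 384+0+8·8·59=4160 → min 4160 | W₂..W₄: k=2: 0+4720+6·8·10=5200; k=3: 2832+0+6·59·10=6372 → min 5200 | W₃..W₅: k=3: 0+2950+8·59·5=5310; k=4: 4720+0+8·10·5=5120 → min 5120.
Length 4: W₁..W₄: k=1: 0+5200+8·6·10=5680; k=2: 384+4720+8·8·10=5744; k=3: 4160+0+8·59·10=8880 → min 5680 | W₂..W₅: k=2: 0+5120+6·8·5=5360; k=3: 2832+2950+6·59·5=7552; k=4: 5200+0+6·10·5=5500 → min 5360.
Length 5: W₁..W₅: k=1: 0+5360+8·6·5=5600; k=2: 384+5120+8·8·5=5824; k=3: 4160+2950+8·59·5=9470; k=4: 5680+0+8·10·5=6080 → min 5600.
Optimal parenthesization: (W₁ (W₂ ((W₃ W₄) W₅))) with cost 5600.

5600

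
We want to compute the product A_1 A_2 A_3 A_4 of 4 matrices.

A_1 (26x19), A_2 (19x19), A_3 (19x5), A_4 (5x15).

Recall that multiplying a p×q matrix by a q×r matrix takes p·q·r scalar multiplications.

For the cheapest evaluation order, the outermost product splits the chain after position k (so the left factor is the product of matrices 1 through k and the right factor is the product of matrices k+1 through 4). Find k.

3

Adjacent pairs: A_1A_2 = 26·19·19 = 9386; A_2A_3 = 19·19·5 = 1805; A_3A_4 = 19·5·15 = 1425.
Length 3: A_1..A_3: k=1: 0+1805+26·19·5=4275; k=2: 9386+0+26·19·5=11856 → min 4275 | A_2..A_4: k=2: 0+1425+19·19·15=6840; k=3: 1805+0+19·5·15=3230 → min 3230.
Top-level splits: k=1: (A_1..A_1)·(A_2..A_4) → 0+3230+26·19·15 = 10640; k=2: (A_1..A_2)·(A_3..A_4) → 9386+1425+26·19·15 = 18221; k=3: (A_1..A_3)·(A_4..A_4) → 4275+0+26·5·15 = 6225.
Best split is after A_3, i.e. k = 3.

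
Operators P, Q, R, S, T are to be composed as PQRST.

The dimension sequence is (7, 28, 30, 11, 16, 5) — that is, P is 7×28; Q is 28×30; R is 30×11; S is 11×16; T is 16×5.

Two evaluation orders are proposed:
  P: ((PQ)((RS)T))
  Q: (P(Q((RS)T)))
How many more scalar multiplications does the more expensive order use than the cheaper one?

1750

Order P = ((PQ)((RS)T)): (PQ): 7×28 by 28×30 → 7×30, cost 7·28·30 = 5880; (RS): 30×11 by 11×16 → 30×16, cost 30·11·16 = 5280; ((RS)T): 30×16 by 16×5 → 30×5, cost 30·16·5 = 2400; cumulative 7680; ((PQ)((RS)T)): 7×30 by 30×5 → 7×5, cost 7·30·5 = 1050; cumulative 14610. Total 14610.
Order Q = (P(Q((RS)T))): (RS): 30×11 by 11×16 → 30×16, cost 30·11·16 = 5280; ((RS)T): 30×16 by 16×5 → 30×5, cost 30·16·5 = 2400; cumulative 7680; (Q((RS)T)): 28×30 by 30×5 → 28×5, cost 28·30·5 = 4200; cumulative 11880; (P(Q((RS)T))): 7×28 by 28×5 → 7×5, cost 7·28·5 = 980; cumulative 12860. Total 12860.
Difference: |14610 − 12860| = 1750.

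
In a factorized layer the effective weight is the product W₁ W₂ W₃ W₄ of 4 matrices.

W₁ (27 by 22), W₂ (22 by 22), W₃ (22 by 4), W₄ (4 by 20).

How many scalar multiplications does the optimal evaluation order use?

Adjacent pairs: W₁W₂ = 27·22·22 = 13068; W₂W₃ = 22·22·4 = 1936; W₃W₄ = 22·4·20 = 1760.
Length 3: W₁..W₃: k=1: 0+1936+27·22·4=4312; k=2: 13068+0+27·22·4=15444 → min 4312 | W₂..W₄: k=2: 0+1760+22·22·20=11440; k=3: 1936+0+22·4·20=3696 → min 3696.
Length 4: W₁..W₄: k=1: 0+3696+27·22·20=15576; k=2: 13068+1760+27·22·20=26708; k=3: 4312+0+27·4·20=6472 → min 6472.
Optimal order: ((W₁ (W₂ W₃)) W₄) with cost 6472.

6472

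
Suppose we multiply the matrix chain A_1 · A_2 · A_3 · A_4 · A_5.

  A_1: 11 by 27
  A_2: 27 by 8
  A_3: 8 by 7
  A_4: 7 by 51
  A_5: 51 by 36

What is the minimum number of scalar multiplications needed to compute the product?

18616

Adjacent pairs: A_1A_2 = 11·27·8 = 2376; A_2A_3 = 27·8·7 = 1512; A_3A_4 = 8·7·51 = 2856; A_4A_5 = 7·51·36 = 12852.
Length 3: A_1..A_3: k=1: 0+1512+11·27·7=3591; k=2: 2376+0+11·8·7=2992 → min 2992 | A_2..A_4: k=2: 0+2856+27·8·51=13872; k=3: 1512+0+27·7·51=11151 → min 11151 | A_3..A_5: k=3: 0+12852+8·7·36=14868; k=4: 2856+0+8·51·36=17544 → min 14868.
Length 4: A_1..A_4: k=1: 0+11151+11·27·51=26298; k=2: 2376+2856+11·8·51=9720; k=3: 2992+0+11·7·51=6919 → min 6919 | A_2..A_5: k=2: 0+14868+27·8·36=22644; k=3: 1512+12852+27·7·36=21168; k=4: 11151+0+27·51·36=60723 → min 21168.
Length 5: A_1..A_5: k=1: 0+21168+11·27·36=31860; k=2: 2376+14868+11·8·36=20412; k=3: 2992+12852+11·7·36=18616; k=4: 6919+0+11·51·36=27115 → min 18616.
Optimal order: (((A_1 · A_2) · A_3) · (A_4 · A_5)) with cost 18616.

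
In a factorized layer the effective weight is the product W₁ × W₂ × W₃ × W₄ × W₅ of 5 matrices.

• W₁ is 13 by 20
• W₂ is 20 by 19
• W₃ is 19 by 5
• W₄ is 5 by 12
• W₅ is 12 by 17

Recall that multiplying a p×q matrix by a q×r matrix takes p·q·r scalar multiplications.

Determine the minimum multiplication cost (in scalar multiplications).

Adjacent pairs: W₁W₂ = 13·20·19 = 4940; W₂W₃ = 20·19·5 = 1900; W₃W₄ = 19·5·12 = 1140; W₄W₅ = 5·12·17 = 1020.
Length 3: W₁..W₃: k=1: 0+1900+13·20·5=3200; k=2: 4940+0+13·19·5=6175 → min 3200 | W₂..W₄: k=2: 0+1140+20·19·12=5700; k=3: 1900+0+20·5·12=3100 → min 3100 | W₃..W₅: k=3: 0+1020+19·5·17=2635; k=4: 1140+0+19·12·17=5016 → min 2635.
Length 4: W₁..W₄: k=1: 0+3100+13·20·12=6220; k=2: 4940+1140+13·19·12=9044; k=3: 3200+0+13·5·12=3980 → min 3980 | W₂..W₅: k=2: 0+2635+20·19·17=9095; k=3: 1900+1020+20·5·17=4620; k=4: 3100+0+20·12·17=7180 → min 4620.
Length 5: W₁..W₅: k=1: 0+4620+13·20·17=9040; k=2: 4940+2635+13·19·17=11774; k=3: 3200+1020+13·5·17=5325; k=4: 3980+0+13·12·17=6632 → min 5325.
Optimal order: ((W₁ × (W₂ × W₃)) × (W₄ × W₅)) with cost 5325.

5325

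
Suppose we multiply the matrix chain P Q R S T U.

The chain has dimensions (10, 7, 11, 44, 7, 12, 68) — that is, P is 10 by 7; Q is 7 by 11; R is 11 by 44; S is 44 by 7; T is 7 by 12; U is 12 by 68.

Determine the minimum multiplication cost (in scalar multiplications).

13417

Adjacent pairs: PQ = 10·7·11 = 770; QR = 7·11·44 = 3388; RS = 11·44·7 = 3388; ST = 44·7·12 = 3696; TU = 7·12·68 = 5712.
Length 3: P..R: k=1: 0+3388+10·7·44=6468; k=2: 770+0+10·11·44=5610 → min 5610 | Q..S: k=2: 0+3388+7·11·7=3927; k=3: 3388+0+7·44·7=5544 → min 3927 | R..T: k=3: 0+3696+11·44·12=9504; k=4: 3388+0+11·7·12=4312 → min 4312 | S..U: k=4: 0+5712+44·7·68=26656; k=5: 3696+0+44·12·68=39600 → min 26656.
Length 4: P..S: k=1: 0+3927+10·7·7=4417; k=2: 770+3388+10·11·7=4928; k=3: 5610+0+10·44·7=8690 → min 4417 | Q..T: k=2: 0+4312+7·11·12=5236; k=3: 3388+3696+7·44·12=10780; k=4: 3927+0+7·7·12=4515 → min 4515 | R..U: k=3: 0+26656+11·44·68=59568; k=4: 3388+5712+11·7·68=14336; k=5: 4312+0+11·12·68=13288 → min 13288.
Length 5: P..T: k=1: 0+4515+10·7·12=5355; k=2: 770+4312+10·11·12=6402; k=3: 5610+3696+10·44·12=14586; k=4: 4417+0+10·7·12=5257 → min 5257 | Q..U: k=2: 0+13288+7·11·68=18524; k=3: 3388+26656+7·44·68=50988; k=4: 3927+5712+7·7·68=12971; k=5: 4515+0+7·12·68=10227 → min 10227.
Length 6: P..U: k=1: 0+10227+10·7·68=14987; k=2: 770+13288+10·11·68=21538; k=3: 5610+26656+10·44·68=62186; k=4: 4417+5712+10·7·68=14889; k=5: 5257+0+10·12·68=13417 → min 13417.
Optimal order: (((P (Q (R S))) T) U) with cost 13417.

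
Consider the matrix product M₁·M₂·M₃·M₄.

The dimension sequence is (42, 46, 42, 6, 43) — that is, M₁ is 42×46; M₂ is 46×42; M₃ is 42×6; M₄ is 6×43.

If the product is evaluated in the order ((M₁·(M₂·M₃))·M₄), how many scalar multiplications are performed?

34020

(M₂·M₃): 46×42 by 42×6 → 46×6, cost 46·42·6 = 11592
(M₁·(M₂·M₃)): 42×46 by 46×6 → 42×6, cost 42·46·6 = 11592; cumulative 23184
((M₁·(M₂·M₃))·M₄): 42×6 by 6×43 → 42×43, cost 42·6·43 = 10836; cumulative 34020
Total: 34020 scalar multiplications.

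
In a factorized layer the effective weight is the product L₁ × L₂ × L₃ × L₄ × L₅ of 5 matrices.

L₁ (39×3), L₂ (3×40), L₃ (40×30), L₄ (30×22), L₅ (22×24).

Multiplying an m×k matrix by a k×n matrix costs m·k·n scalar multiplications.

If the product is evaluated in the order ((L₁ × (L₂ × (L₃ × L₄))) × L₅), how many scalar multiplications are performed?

(L₃ × L₄): 40×30 by 30×22 → 40×22, cost 40·30·22 = 26400
(L₂ × (L₃ × L₄)): 3×40 by 40×22 → 3×22, cost 3·40·22 = 2640; cumulative 29040
(L₁ × (L₂ × (L₃ × L₄))): 39×3 by 3×22 → 39×22, cost 39·3·22 = 2574; cumulative 31614
((L₁ × (L₂ × (L₃ × L₄))) × L₅): 39×22 by 22×24 → 39×24, cost 39·22·24 = 20592; cumulative 52206
Total: 52206 scalar multiplications.

52206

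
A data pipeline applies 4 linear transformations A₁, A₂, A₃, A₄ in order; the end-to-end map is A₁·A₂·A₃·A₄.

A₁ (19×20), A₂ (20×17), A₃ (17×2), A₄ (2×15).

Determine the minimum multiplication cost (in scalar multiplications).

2010

Adjacent pairs: A₁A₂ = 19·20·17 = 6460; A₂A₃ = 20·17·2 = 680; A₃A₄ = 17·2·15 = 510.
Length 3: A₁..A₃: k=1: 0+680+19·20·2=1440; k=2: 6460+0+19·17·2=7106 → min 1440 | A₂..A₄: k=2: 0+510+20·17·15=5610; k=3: 680+0+20·2·15=1280 → min 1280.
Length 4: A₁..A₄: k=1: 0+1280+19·20·15=6980; k=2: 6460+510+19·17·15=11815; k=3: 1440+0+19·2·15=2010 → min 2010.
Optimal order: ((A₁·(A₂·A₃))·A₄) with cost 2010.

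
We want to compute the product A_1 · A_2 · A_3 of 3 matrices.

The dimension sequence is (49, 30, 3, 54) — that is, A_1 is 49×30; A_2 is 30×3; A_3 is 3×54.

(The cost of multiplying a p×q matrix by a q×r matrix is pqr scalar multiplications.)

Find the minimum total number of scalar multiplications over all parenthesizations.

12348

Order (A_1 · (A_2 · A_3)): (A_2 · A_3): 30×3 by 3×54 → 30×54, cost 30·3·54 = 4860; (A_1 · (A_2 · A_3)): 49×30 by 30×54 → 49×54, cost 49·30·54 = 79380; cumulative 84240. Total 84240.
Order ((A_1 · A_2) · A_3): (A_1 · A_2): 49×30 by 30×3 → 49×3, cost 49·30·3 = 4410; ((A_1 · A_2) · A_3): 49×3 by 3×54 → 49×54, cost 49·3·54 = 7938; cumulative 12348. Total 12348.
Minimum: 12348.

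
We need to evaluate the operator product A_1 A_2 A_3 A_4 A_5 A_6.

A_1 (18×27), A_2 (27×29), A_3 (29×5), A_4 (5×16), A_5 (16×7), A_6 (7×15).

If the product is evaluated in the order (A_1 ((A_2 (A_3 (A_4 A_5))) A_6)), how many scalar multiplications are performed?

(A_4 A_5): 5×16 by 16×7 → 5×7, cost 5·16·7 = 560
(A_3 (A_4 A_5)): 29×5 by 5×7 → 29×7, cost 29·5·7 = 1015; cumulative 1575
(A_2 (A_3 (A_4 A_5))): 27×29 by 29×7 → 27×7, cost 27·29·7 = 5481; cumulative 7056
((A_2 (A_3 (A_4 A_5))) A_6): 27×7 by 7×15 → 27×15, cost 27·7·15 = 2835; cumulative 9891
(A_1 ((A_2 (A_3 (A_4 A_5))) A_6)): 18×27 by 27×15 → 18×15, cost 18·27·15 = 7290; cumulative 17181
Total: 17181 scalar multiplications.

17181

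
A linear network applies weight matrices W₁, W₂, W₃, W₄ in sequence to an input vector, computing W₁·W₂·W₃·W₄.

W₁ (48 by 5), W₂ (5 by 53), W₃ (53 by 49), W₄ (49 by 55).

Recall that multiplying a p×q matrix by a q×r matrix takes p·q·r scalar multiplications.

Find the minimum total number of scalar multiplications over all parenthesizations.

Adjacent pairs: W₁W₂ = 48·5·53 = 12720; W₂W₃ = 5·53·49 = 12985; W₃W₄ = 53·49·55 = 142835.
Length 3: W₁..W₃: k=1: 0+12985+48·5·49=24745; k=2: 12720+0+48·53·49=137376 → min 24745 | W₂..W₄: k=2: 0+142835+5·53·55=157410; k=3: 12985+0+5·49·55=26460 → min 26460.
Length 4: W₁..W₄: k=1: 0+26460+48·5·55=39660; k=2: 12720+142835+48·53·55=295475; k=3: 24745+0+48·49·55=154105 → min 39660.
Optimal order: (W₁·((W₂·W₃)·W₄)) with cost 39660.

39660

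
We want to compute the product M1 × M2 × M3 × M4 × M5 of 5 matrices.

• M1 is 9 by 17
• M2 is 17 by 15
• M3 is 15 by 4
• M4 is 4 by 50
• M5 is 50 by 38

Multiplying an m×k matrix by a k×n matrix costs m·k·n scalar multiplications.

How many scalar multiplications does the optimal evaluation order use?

10600

Adjacent pairs: M1M2 = 9·17·15 = 2295; M2M3 = 17·15·4 = 1020; M3M4 = 15·4·50 = 3000; M4M5 = 4·50·38 = 7600.
Length 3: M1..M3: k=1: 0+1020+9·17·4=1632; k=2: 2295+0+9·15·4=2835 → min 1632 | M2..M4: k=2: 0+3000+17·15·50=15750; k=3: 1020+0+17·4·50=4420 → min 4420 | M3..M5: k=3: 0+7600+15·4·38=9880; k=4: 3000+0+15·50·38=31500 → min 9880.
Length 4: M1..M4: k=1: 0+4420+9·17·50=12070; k=2: 2295+3000+9·15·50=12045; k=3: 1632+0+9·4·50=3432 → min 3432 | M2..M5: k=2: 0+9880+17·15·38=19570; k=3: 1020+7600+17·4·38=11204; k=4: 4420+0+17·50·38=36720 → min 11204.
Length 5: M1..M5: k=1: 0+11204+9·17·38=17018; k=2: 2295+9880+9·15·38=17305; k=3: 1632+7600+9·4·38=10600; k=4: 3432+0+9·50·38=20532 → min 10600.
Optimal order: ((M1 × (M2 × M3)) × (M4 × M5)) with cost 10600.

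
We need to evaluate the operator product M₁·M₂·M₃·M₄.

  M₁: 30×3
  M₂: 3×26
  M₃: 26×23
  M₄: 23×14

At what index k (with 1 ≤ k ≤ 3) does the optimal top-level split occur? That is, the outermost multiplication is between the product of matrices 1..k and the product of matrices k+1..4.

Adjacent pairs: M₁M₂ = 30·3·26 = 2340; M₂M₃ = 3·26·23 = 1794; M₃M₄ = 26·23·14 = 8372.
Length 3: M₁..M₃: k=1: 0+1794+30·3·23=3864; k=2: 2340+0+30·26·23=20280 → min 3864 | M₂..M₄: k=2: 0+8372+3·26·14=9464; k=3: 1794+0+3·23·14=2760 → min 2760.
Top-level splits: k=1: (M₁..M₁)·(M₂..M₄) → 0+2760+30·3·14 = 4020; k=2: (M₁..M₂)·(M₃..M₄) → 2340+8372+30·26·14 = 21632; k=3: (M₁..M₃)·(M₄..M₄) → 3864+0+30·23·14 = 13524.
Best split is after M₁, i.e. k = 1.

1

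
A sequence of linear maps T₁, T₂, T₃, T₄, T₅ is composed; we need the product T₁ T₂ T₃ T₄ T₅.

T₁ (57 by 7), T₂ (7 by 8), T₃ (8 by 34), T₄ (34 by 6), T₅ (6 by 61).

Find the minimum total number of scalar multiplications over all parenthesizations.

25224

Adjacent pairs: T₁T₂ = 57·7·8 = 3192; T₂T₃ = 7·8·34 = 1904; T₃T₄ = 8·34·6 = 1632; T₄T₅ = 34·6·61 = 12444.
Length 3: T₁..T₃: k=1: 0+1904+57·7·34=15470; k=2: 3192+0+57·8·34=18696 → min 15470 | T₂..T₄: k=2: 0+1632+7·8·6=1968; k=3: 1904+0+7·34·6=3332 → min 1968 | T₃..T₅: k=3: 0+12444+8·34·61=29036; k=4: 1632+0+8·6·61=4560 → min 4560.
Length 4: T₁..T₄: k=1: 0+1968+57·7·6=4362; k=2: 3192+1632+57·8·6=7560; k=3: 15470+0+57·34·6=27098 → min 4362 | T₂..T₅: k=2: 0+4560+7·8·61=7976; k=3: 1904+12444+7·34·61=28866; k=4: 1968+0+7·6·61=4530 → min 4530.
Length 5: T₁..T₅: k=1: 0+4530+57·7·61=28869; k=2: 3192+4560+57·8·61=35568; k=3: 15470+12444+57·34·61=146132; k=4: 4362+0+57·6·61=25224 → min 25224.
Optimal order: ((T₁ (T₂ (T₃ T₄))) T₅) with cost 25224.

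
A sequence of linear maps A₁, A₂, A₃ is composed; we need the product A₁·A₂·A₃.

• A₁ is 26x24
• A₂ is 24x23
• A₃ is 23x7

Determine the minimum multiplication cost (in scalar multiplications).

Order (A₁·(A₂·A₃)): (A₂·A₃): 24×23 by 23×7 → 24×7, cost 24·23·7 = 3864; (A₁·(A₂·A₃)): 26×24 by 24×7 → 26×7, cost 26·24·7 = 4368; cumulative 8232. Total 8232.
Order ((A₁·A₂)·A₃): (A₁·A₂): 26×24 by 24×23 → 26×23, cost 26·24·23 = 14352; ((A₁·A₂)·A₃): 26×23 by 23×7 → 26×7, cost 26·23·7 = 4186; cumulative 18538. Total 18538.
Minimum: 8232.

8232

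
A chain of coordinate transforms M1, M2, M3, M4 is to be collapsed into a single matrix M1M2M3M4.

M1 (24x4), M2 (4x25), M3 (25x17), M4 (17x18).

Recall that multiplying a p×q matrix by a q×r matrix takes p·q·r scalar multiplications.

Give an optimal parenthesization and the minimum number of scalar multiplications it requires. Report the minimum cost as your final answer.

4652

Adjacent pairs: M1M2 = 24·4·25 = 2400; M2M3 = 4·25·17 = 1700; M3M4 = 25·17·18 = 7650.
Length 3: M1..M3: k=1: 0+1700+24·4·17=3332; k=2: 2400+0+24·25·17=12600 → min 3332 | M2..M4: k=2: 0+7650+4·25·18=9450; k=3: 1700+0+4·17·18=2924 → min 2924.
Length 4: M1..M4: k=1: 0+2924+24·4·18=4652; k=2: 2400+7650+24·25·18=20850; k=3: 3332+0+24·17·18=10676 → min 4652.
Optimal parenthesization: (M1((M2M3)M4)) with cost 4652.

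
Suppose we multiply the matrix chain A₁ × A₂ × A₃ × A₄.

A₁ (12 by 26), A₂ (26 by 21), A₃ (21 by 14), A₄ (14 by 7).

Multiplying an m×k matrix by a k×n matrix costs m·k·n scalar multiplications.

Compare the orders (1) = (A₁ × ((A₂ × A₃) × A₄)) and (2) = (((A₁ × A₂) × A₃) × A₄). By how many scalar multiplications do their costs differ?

1120

Order (1) = (A₁ × ((A₂ × A₃) × A₄)): (A₂ × A₃): 26×21 by 21×14 → 26×14, cost 26·21·14 = 7644; ((A₂ × A₃) × A₄): 26×14 by 14×7 → 26×7, cost 26·14·7 = 2548; cumulative 10192; (A₁ × ((A₂ × A₃) × A₄)): 12×26 by 26×7 → 12×7, cost 12·26·7 = 2184; cumulative 12376. Total 12376.
Order (2) = (((A₁ × A₂) × A₃) × A₄): (A₁ × A₂): 12×26 by 26×21 → 12×21, cost 12·26·21 = 6552; ((A₁ × A₂) × A₃): 12×21 by 21×14 → 12×14, cost 12·21·14 = 3528; cumulative 10080; (((A₁ × A₂) × A₃) × A₄): 12×14 by 14×7 → 12×7, cost 12·14·7 = 1176; cumulative 11256. Total 11256.
Difference: |12376 − 11256| = 1120.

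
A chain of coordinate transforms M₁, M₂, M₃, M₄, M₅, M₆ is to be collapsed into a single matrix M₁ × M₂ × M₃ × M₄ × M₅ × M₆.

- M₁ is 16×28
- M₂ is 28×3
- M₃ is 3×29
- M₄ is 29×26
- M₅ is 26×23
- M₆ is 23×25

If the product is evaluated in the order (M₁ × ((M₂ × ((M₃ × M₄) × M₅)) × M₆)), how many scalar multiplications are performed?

33288

(M₃ × M₄): 3×29 by 29×26 → 3×26, cost 3·29·26 = 2262
((M₃ × M₄) × M₅): 3×26 by 26×23 → 3×23, cost 3·26·23 = 1794; cumulative 4056
(M₂ × ((M₃ × M₄) × M₅)): 28×3 by 3×23 → 28×23, cost 28·3·23 = 1932; cumulative 5988
((M₂ × ((M₃ × M₄) × M₅)) × M₆): 28×23 by 23×25 → 28×25, cost 28·23·25 = 16100; cumulative 22088
(M₁ × ((M₂ × ((M₃ × M₄) × M₅)) × M₆)): 16×28 by 28×25 → 16×25, cost 16·28·25 = 11200; cumulative 33288
Total: 33288 scalar multiplications.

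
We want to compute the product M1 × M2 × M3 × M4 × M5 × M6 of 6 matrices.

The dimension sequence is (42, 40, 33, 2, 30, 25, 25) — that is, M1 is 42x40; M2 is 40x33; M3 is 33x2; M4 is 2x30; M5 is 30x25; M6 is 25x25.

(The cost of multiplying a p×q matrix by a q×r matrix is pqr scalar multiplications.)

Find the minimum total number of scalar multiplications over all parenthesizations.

Adjacent pairs: M1M2 = 42·40·33 = 55440; M2M3 = 40·33·2 = 2640; M3M4 = 33·2·30 = 1980; M4M5 = 2·30·25 = 1500; M5M6 = 30·25·25 = 18750.
Length 3: M1..M3: k=1: 0+2640+42·40·2=6000; k=2: 55440+0+42·33·2=58212 → min 6000 | M2..M4: k=2: 0+1980+40·33·30=41580; k=3: 2640+0+40·2·30=5040 → min 5040 | M3..M5: k=3: 0+1500+33·2·25=3150; k=4: 1980+0+33·30·25=26730 → min 3150 | M4..M6: k=4: 0+18750+2·30·25=20250; k=5: 1500+0+2·25·25=2750 → min 2750.
Length 4: M1..M4: k=1: 0+5040+42·40·30=55440; k=2: 55440+1980+42·33·30=99000; k=3: 6000+0+42·2·30=8520 → min 8520 | M2..M5: k=2: 0+3150+40·33·25=36150; k=3: 2640+1500+40·2·25=6140; k=4: 5040+0+40·30·25=35040 → min 6140 | M3..M6: k=3: 0+2750+33·2·25=4400; k=4: 1980+18750+33·30·25=45480; k=5: 3150+0+33·25·25=23775 → min 4400.
Length 5: M1..M5: k=1: 0+6140+42·40·25=48140; k=2: 55440+3150+42·33·25=93240; k=3: 6000+1500+42·2·25=9600; k=4: 8520+0+42·30·25=40020 → min 9600 | M2..M6: k=2: 0+4400+40·33·25=37400; k=3: 2640+2750+40·2·25=7390; k=4: 5040+18750+40·30·25=53790; k=5: 6140+0+40·25·25=31140 → min 7390.
Length 6: M1..M6: k=1: 0+7390+42·40·25=49390; k=2: 55440+4400+42·33·25=94490; k=3: 6000+2750+42·2·25=10850; k=4: 8520+18750+42·30·25=58770; k=5: 9600+0+42·25·25=35850 → min 10850.
Optimal order: ((M1 × (M2 × M3)) × ((M4 × M5) × M6)) with cost 10850.

10850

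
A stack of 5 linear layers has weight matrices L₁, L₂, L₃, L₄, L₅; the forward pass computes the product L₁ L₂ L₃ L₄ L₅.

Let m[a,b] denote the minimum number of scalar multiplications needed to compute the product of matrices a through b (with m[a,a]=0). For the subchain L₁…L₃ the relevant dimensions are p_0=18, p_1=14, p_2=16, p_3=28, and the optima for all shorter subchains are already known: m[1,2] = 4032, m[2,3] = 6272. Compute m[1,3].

m[1,3] = min over k∈[1,2] of m[1,k]+m[k+1,3]+p_{0}·p_k·p_{3}.
k=1: 0 + 6272 + 18·14·28 = 13328; k=2: 4032 + 0 + 18·16·28 = 12096.
Minimum: 12096 at k=2.

12096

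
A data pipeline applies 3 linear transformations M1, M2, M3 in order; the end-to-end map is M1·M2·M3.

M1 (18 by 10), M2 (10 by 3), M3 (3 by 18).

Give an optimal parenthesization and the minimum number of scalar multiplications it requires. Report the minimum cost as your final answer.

1512

(M1·(M2·M3)): cost 3780.
((M1·M2)·M3): cost 1512.
Optimal: ((M1·M2)·M3) with cost 1512.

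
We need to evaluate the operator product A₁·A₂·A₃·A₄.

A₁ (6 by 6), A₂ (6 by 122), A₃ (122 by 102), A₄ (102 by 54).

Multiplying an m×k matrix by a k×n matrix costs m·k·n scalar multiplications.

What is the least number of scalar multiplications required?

Adjacent pairs: A₁A₂ = 6·6·122 = 4392; A₂A₃ = 6·122·102 = 74664; A₃A₄ = 122·102·54 = 671976.
Length 3: A₁..A₃: k=1: 0+74664+6·6·102=78336; k=2: 4392+0+6·122·102=79056 → min 78336 | A₂..A₄: k=2: 0+671976+6·122·54=711504; k=3: 74664+0+6·102·54=107712 → min 107712.
Length 4: A₁..A₄: k=1: 0+107712+6·6·54=109656; k=2: 4392+671976+6·122·54=715896; k=3: 78336+0+6·102·54=111384 → min 109656.
Optimal order: (A₁·((A₂·A₃)·A₄)) with cost 109656.

109656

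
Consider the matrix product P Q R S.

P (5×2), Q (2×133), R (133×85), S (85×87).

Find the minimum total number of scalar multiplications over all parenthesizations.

Adjacent pairs: PQ = 5·2·133 = 1330; QR = 2·133·85 = 22610; RS = 133·85·87 = 983535.
Length 3: P..R: k=1: 0+22610+5·2·85=23460; k=2: 1330+0+5·133·85=57855 → min 23460 | Q..S: k=2: 0+983535+2·133·87=1006677; k=3: 22610+0+2·85·87=37400 → min 37400.
Length 4: P..S: k=1: 0+37400+5·2·87=38270; k=2: 1330+983535+5·133·87=1042720; k=3: 23460+0+5·85·87=60435 → min 38270.
Optimal order: (P ((Q R) S)) with cost 38270.

38270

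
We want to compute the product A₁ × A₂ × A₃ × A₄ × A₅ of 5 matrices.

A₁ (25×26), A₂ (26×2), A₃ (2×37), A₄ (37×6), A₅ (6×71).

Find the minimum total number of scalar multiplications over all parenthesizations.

6146

Adjacent pairs: A₁A₂ = 25·26·2 = 1300; A₂A₃ = 26·2·37 = 1924; A₃A₄ = 2·37·6 = 444; A₄A₅ = 37·6·71 = 15762.
Length 3: A₁..A₃: k=1: 0+1924+25·26·37=25974; k=2: 1300+0+25·2·37=3150 → min 3150 | A₂..A₄: k=2: 0+444+26·2·6=756; k=3: 1924+0+26·37·6=7696 → min 756 | A₃..A₅: k=3: 0+15762+2·37·71=21016; k=4: 444+0+2·6·71=1296 → min 1296.
Length 4: A₁..A₄: k=1: 0+756+25·26·6=4656; k=2: 1300+444+25·2·6=2044; k=3: 3150+0+25·37·6=8700 → min 2044 | A₂..A₅: k=2: 0+1296+26·2·71=4988; k=3: 1924+15762+26·37·71=85988; k=4: 756+0+26·6·71=11832 → min 4988.
Length 5: A₁..A₅: k=1: 0+4988+25·26·71=51138; k=2: 1300+1296+25·2·71=6146; k=3: 3150+15762+25·37·71=84587; k=4: 2044+0+25·6·71=12694 → min 6146.
Optimal order: ((A₁ × A₂) × ((A₃ × A₄) × A₅)) with cost 6146.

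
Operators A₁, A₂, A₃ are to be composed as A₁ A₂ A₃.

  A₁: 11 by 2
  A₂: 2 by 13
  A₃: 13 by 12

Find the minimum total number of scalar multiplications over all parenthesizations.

Order (A₁ (A₂ A₃)): (A₂ A₃): 2×13 by 13×12 → 2×12, cost 2·13·12 = 312; (A₁ (A₂ A₃)): 11×2 by 2×12 → 11×12, cost 11·2·12 = 264; cumulative 576. Total 576.
Order ((A₁ A₂) A₃): (A₁ A₂): 11×2 by 2×13 → 11×13, cost 11·2·13 = 286; ((A₁ A₂) A₃): 11×13 by 13×12 → 11×12, cost 11·13·12 = 1716; cumulative 2002. Total 2002.
Minimum: 576.

576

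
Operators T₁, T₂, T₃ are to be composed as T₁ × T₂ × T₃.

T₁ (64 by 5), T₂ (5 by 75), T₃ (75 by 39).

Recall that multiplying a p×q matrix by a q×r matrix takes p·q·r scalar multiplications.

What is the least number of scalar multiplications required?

27105

Order (T₁ × (T₂ × T₃)): (T₂ × T₃): 5×75 by 75×39 → 5×39, cost 5·75·39 = 14625; (T₁ × (T₂ × T₃)): 64×5 by 5×39 → 64×39, cost 64·5·39 = 12480; cumulative 27105. Total 27105.
Order ((T₁ × T₂) × T₃): (T₁ × T₂): 64×5 by 5×75 → 64×75, cost 64·5·75 = 24000; ((T₁ × T₂) × T₃): 64×75 by 75×39 → 64×39, cost 64·75·39 = 187200; cumulative 211200. Total 211200.
Minimum: 27105.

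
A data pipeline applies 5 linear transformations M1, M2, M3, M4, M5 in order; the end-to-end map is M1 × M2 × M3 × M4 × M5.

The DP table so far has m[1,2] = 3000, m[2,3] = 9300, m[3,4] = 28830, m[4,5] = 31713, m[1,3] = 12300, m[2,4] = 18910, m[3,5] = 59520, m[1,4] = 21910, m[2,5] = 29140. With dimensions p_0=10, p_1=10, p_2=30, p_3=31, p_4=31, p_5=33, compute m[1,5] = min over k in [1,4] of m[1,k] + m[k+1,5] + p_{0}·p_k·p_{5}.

32140

m[1,5] = min over k∈[1,4] of m[1,k]+m[k+1,5]+p_{0}·p_k·p_{5}.
k=1: 0 + 29140 + 10·10·33 = 32440; k=2: 3000 + 59520 + 10·30·33 = 72420; k=3: 12300 + 31713 + 10·31·33 = 54243; k=4: 21910 + 0 + 10·31·33 = 32140.
Minimum: 32140 at k=4.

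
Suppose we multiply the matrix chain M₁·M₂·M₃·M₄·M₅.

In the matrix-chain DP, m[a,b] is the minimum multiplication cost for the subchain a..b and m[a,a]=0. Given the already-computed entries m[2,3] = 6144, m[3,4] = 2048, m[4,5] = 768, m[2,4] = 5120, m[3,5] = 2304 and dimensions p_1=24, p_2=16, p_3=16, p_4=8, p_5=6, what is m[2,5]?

m[2,5] = min over k∈[2,4] of m[2,k]+m[k+1,5]+p_{1}·p_k·p_{5}.
k=2: 0 + 2304 + 24·16·6 = 4608; k=3: 6144 + 768 + 24·16·6 = 9216; k=4: 5120 + 0 + 24·8·6 = 6272.
Minimum: 4608 at k=2.

4608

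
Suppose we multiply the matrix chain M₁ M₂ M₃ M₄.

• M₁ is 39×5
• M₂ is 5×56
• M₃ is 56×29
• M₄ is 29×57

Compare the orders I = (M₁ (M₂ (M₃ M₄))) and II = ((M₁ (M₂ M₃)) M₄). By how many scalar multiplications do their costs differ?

41401

Order I = (M₁ (M₂ (M₃ M₄))): (M₃ M₄): 56×29 by 29×57 → 56×57, cost 56·29·57 = 92568; (M₂ (M₃ M₄)): 5×56 by 56×57 → 5×57, cost 5·56·57 = 15960; cumulative 108528; (M₁ (M₂ (M₃ M₄))): 39×5 by 5×57 → 39×57, cost 39·5·57 = 11115; cumulative 119643. Total 119643.
Order II = ((M₁ (M₂ M₃)) M₄): (M₂ M₃): 5×56 by 56×29 → 5×29, cost 5·56·29 = 8120; (M₁ (M₂ M₃)): 39×5 by 5×29 → 39×29, cost 39·5·29 = 5655; cumulative 13775; ((M₁ (M₂ M₃)) M₄): 39×29 by 29×57 → 39×57, cost 39·29·57 = 64467; cumulative 78242. Total 78242.
Difference: |119643 − 78242| = 41401.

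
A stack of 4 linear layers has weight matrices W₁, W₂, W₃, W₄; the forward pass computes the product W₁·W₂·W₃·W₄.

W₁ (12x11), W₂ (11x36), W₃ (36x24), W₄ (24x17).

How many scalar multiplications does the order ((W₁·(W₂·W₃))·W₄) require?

(W₂·W₃): 11×36 by 36×24 → 11×24, cost 11·36·24 = 9504
(W₁·(W₂·W₃)): 12×11 by 11×24 → 12×24, cost 12·11·24 = 3168; cumulative 12672
((W₁·(W₂·W₃))·W₄): 12×24 by 24×17 → 12×17, cost 12·24·17 = 4896; cumulative 17568
Total: 17568 scalar multiplications.

17568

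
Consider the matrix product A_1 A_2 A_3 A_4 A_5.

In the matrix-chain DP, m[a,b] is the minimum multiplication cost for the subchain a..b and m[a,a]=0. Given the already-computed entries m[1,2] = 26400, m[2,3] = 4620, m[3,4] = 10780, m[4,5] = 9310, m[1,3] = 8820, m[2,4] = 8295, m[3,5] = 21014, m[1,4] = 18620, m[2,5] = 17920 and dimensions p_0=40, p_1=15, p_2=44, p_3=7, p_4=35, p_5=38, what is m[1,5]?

28770

m[1,5] = min over k∈[1,4] of m[1,k]+m[k+1,5]+p_{0}·p_k·p_{5}.
k=1: 0 + 17920 + 40·15·38 = 40720; k=2: 26400 + 21014 + 40·44·38 = 114294; k=3: 8820 + 9310 + 40·7·38 = 28770; k=4: 18620 + 0 + 40·35·38 = 71820.
Minimum: 28770 at k=3.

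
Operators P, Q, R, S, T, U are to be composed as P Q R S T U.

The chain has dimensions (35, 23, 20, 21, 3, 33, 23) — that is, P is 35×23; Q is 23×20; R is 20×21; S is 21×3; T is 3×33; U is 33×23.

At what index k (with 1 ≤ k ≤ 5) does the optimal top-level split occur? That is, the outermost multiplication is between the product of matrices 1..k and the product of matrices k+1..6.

Adjacent pairs: PQ = 35·23·20 = 16100; QR = 23·20·21 = 9660; RS = 20·21·3 = 1260; ST = 21·3·33 = 2079; TU = 3·33·23 = 2277.
Length 3: P..R: k=1: 0+9660+35·23·21=26565; k=2: 16100+0+35·20·21=30800 → min 26565 | Q..S: k=2: 0+1260+23·20·3=2640; k=3: 9660+0+23·21·3=11109 → min 2640 | R..T: k=3: 0+2079+20·21·33=15939; k=4: 1260+0+20·3·33=3240 → min 3240 | S..U: k=4: 0+2277+21·3·23=3726; k=5: 2079+0+21·33·23=18018 → min 3726.
Length 4: P..S: k=1: 0+2640+35·23·3=5055; k=2: 16100+1260+35·20·3=19460; k=3: 26565+0+35·21·3=28770 → min 5055 | Q..T: k=2: 0+3240+23·20·33=18420; k=3: 9660+2079+23·21·33=27678; k=4: 2640+0+23·3·33=4917 → min 4917 | R..U: k=3: 0+3726+20·21·23=13386; k=4: 1260+2277+20·3·23=4917; k=5: 3240+0+20·33·23=18420 → min 4917.
Length 5: P..T: k=1: 0+4917+35·23·33=31482; k=2: 16100+3240+35·20·33=42440; k=3: 26565+2079+35·21·33=52899; k=4: 5055+0+35·3·33=8520 → min 8520 | Q..U: k=2: 0+4917+23·20·23=15497; k=3: 9660+3726+23·21·23=24495; k=4: 2640+2277+23·3·23=6504; k=5: 4917+0+23·33·23=22374 → min 6504.
Top-level splits: k=1: (P..P)·(Q..U) → 0+6504+35·23·23 = 25019; k=2: (P..Q)·(R..U) → 16100+4917+35·20·23 = 37117; k=3: (P..R)·(S..U) → 26565+3726+35·21·23 = 47196; k=4: (P..S)·(T..U) → 5055+2277+35·3·23 = 9747; k=5: (P..T)·(U..U) → 8520+0+35·33·23 = 35085.
Best split is after S, i.e. k = 4.

4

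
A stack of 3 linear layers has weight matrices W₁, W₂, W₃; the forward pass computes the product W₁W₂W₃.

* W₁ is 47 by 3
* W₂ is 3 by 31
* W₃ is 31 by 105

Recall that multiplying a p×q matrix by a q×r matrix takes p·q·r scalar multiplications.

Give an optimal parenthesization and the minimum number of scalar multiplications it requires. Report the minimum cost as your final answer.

(W₁(W₂W₃)): cost 24570.
((W₁W₂)W₃): cost 157356.
Optimal: (W₁(W₂W₃)) with cost 24570.

24570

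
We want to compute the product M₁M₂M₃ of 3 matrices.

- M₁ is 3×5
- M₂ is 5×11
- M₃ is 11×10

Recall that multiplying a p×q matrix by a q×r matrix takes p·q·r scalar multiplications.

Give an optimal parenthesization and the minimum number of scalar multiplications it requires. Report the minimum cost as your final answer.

(M₁(M₂M₃)): cost 700.
((M₁M₂)M₃): cost 495.
Optimal: ((M₁M₂)M₃) with cost 495.

495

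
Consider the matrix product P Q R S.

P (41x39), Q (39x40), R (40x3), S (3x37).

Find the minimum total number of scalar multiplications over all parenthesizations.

Adjacent pairs: PQ = 41·39·40 = 63960; QR = 39·40·3 = 4680; RS = 40·3·37 = 4440.
Length 3: P..R: k=1: 0+4680+41·39·3=9477; k=2: 63960+0+41·40·3=68880 → min 9477 | Q..S: k=2: 0+4440+39·40·37=62160; k=3: 4680+0+39·3·37=9009 → min 9009.
Length 4: P..S: k=1: 0+9009+41·39·37=68172; k=2: 63960+4440+41·40·37=129080; k=3: 9477+0+41·3·37=14028 → min 14028.
Optimal order: ((P (Q R)) S) with cost 14028.

14028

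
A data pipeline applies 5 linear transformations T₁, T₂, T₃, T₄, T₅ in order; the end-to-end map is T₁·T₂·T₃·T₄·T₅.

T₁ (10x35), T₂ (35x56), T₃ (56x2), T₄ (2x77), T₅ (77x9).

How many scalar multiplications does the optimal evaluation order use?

6186

Adjacent pairs: T₁T₂ = 10·35·56 = 19600; T₂T₃ = 35·56·2 = 3920; T₃T₄ = 56·2·77 = 8624; T₄T₅ = 2·77·9 = 1386.
Length 3: T₁..T₃: k=1: 0+3920+10·35·2=4620; k=2: 19600+0+10·56·2=20720 → min 4620 | T₂..T₄: k=2: 0+8624+35·56·77=159544; k=3: 3920+0+35·2·77=9310 → min 9310 | T₃..T₅: k=3: 0+1386+56·2·9=2394; k=4: 8624+0+56·77·9=47432 → min 2394.
Length 4: T₁..T₄: k=1: 0+9310+10·35·77=36260; k=2: 19600+8624+10·56·77=71344; k=3: 4620+0+10·2·77=6160 → min 6160 | T₂..T₅: k=2: 0+2394+35·56·9=20034; k=3: 3920+1386+35·2·9=5936; k=4: 9310+0+35·77·9=33565 → min 5936.
Length 5: T₁..T₅: k=1: 0+5936+10·35·9=9086; k=2: 19600+2394+10·56·9=27034; k=3: 4620+1386+10·2·9=6186; k=4: 6160+0+10·77·9=13090 → min 6186.
Optimal order: ((T₁·(T₂·T₃))·(T₄·T₅)) with cost 6186.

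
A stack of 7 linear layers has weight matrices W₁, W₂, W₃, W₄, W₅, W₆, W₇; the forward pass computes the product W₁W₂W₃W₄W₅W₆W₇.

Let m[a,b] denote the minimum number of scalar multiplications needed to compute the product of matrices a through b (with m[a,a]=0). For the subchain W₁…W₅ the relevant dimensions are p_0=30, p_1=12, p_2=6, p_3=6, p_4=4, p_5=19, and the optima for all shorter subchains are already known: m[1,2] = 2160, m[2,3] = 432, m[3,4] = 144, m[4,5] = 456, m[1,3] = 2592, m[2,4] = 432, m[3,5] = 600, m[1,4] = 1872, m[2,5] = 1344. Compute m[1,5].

4152

m[1,5] = min over k∈[1,4] of m[1,k]+m[k+1,5]+p_{0}·p_k·p_{5}.
k=1: 0 + 1344 + 30·12·19 = 8184; k=2: 2160 + 600 + 30·6·19 = 6180; k=3: 2592 + 456 + 30·6·19 = 6468; k=4: 1872 + 0 + 30·4·19 = 4152.
Minimum: 4152 at k=4.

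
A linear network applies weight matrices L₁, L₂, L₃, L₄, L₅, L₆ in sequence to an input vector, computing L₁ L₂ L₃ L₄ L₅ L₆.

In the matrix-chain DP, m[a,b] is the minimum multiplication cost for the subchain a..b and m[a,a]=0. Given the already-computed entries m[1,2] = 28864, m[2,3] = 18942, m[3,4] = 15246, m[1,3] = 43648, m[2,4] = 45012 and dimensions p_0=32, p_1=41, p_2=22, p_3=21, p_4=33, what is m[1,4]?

65824

m[1,4] = min over k∈[1,3] of m[1,k]+m[k+1,4]+p_{0}·p_k·p_{4}.
k=1: 0 + 45012 + 32·41·33 = 88308; k=2: 28864 + 15246 + 32·22·33 = 67342; k=3: 43648 + 0 + 32·21·33 = 65824.
Minimum: 65824 at k=3.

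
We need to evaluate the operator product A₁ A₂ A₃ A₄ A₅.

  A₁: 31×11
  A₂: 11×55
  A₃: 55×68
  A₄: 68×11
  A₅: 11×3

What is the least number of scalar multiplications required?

16302

Adjacent pairs: A₁A₂ = 31·11·55 = 18755; A₂A₃ = 11·55·68 = 41140; A₃A₄ = 55·68·11 = 41140; A₄A₅ = 68·11·3 = 2244.
Length 3: A₁..A₃: k=1: 0+41140+31·11·68=64328; k=2: 18755+0+31·55·68=134695 → min 64328 | A₂..A₄: k=2: 0+41140+11·55·11=47795; k=3: 41140+0+11·68·11=49368 → min 47795 | A₃..A₅: k=3: 0+2244+55·68·3=13464; k=4: 41140+0+55·11·3=42955 → min 13464.
Length 4: A₁..A₄: k=1: 0+47795+31·11·11=51546; k=2: 18755+41140+31·55·11=78650; k=3: 64328+0+31·68·11=87516 → min 51546 | A₂..A₅: k=2: 0+13464+11·55·3=15279; k=3: 41140+2244+11·68·3=45628; k=4: 47795+0+11·11·3=48158 → min 15279.
Length 5: A₁..A₅: k=1: 0+15279+31·11·3=16302; k=2: 18755+13464+31·55·3=37334; k=3: 64328+2244+31·68·3=72896; k=4: 51546+0+31·11·3=52569 → min 16302.
Optimal order: (A₁ (A₂ (A₃ (A₄ A₅)))) with cost 16302.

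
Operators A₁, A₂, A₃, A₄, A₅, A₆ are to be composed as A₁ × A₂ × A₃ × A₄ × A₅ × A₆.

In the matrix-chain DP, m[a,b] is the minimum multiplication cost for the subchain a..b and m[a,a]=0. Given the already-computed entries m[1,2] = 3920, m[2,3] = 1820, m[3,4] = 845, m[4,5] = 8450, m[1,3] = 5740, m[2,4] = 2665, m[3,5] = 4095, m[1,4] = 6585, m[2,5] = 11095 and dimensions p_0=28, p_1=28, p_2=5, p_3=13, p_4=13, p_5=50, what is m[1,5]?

m[1,5] = min over k∈[1,4] of m[1,k]+m[k+1,5]+p_{0}·p_k·p_{5}.
k=1: 0 + 11095 + 28·28·50 = 50295; k=2: 3920 + 4095 + 28·5·50 = 15015; k=3: 5740 + 8450 + 28·13·50 = 32390; k=4: 6585 + 0 + 28·13·50 = 24785.
Minimum: 15015 at k=2.

15015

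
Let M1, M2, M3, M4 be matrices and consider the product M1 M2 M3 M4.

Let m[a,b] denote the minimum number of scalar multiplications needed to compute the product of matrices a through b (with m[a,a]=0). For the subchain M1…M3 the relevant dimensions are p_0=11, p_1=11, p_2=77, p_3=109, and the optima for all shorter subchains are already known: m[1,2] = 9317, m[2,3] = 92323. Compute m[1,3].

101640

m[1,3] = min over k∈[1,2] of m[1,k]+m[k+1,3]+p_{0}·p_k·p_{3}.
k=1: 0 + 92323 + 11·11·109 = 105512; k=2: 9317 + 0 + 11·77·109 = 101640.
Minimum: 101640 at k=2.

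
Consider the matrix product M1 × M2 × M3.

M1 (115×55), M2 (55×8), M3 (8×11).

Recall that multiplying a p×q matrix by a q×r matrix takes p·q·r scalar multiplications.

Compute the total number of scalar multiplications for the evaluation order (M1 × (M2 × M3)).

74415

(M2 × M3): 55×8 by 8×11 → 55×11, cost 55·8·11 = 4840
(M1 × (M2 × M3)): 115×55 by 55×11 → 115×11, cost 115·55·11 = 69575; cumulative 74415
Total: 74415 scalar multiplications.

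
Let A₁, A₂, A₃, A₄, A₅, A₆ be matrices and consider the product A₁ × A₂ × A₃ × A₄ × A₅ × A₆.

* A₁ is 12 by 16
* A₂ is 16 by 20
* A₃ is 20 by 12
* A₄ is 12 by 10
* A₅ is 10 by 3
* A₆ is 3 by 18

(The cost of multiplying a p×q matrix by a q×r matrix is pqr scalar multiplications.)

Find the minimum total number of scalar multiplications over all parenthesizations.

Adjacent pairs: A₁A₂ = 12·16·20 = 3840; A₂A₃ = 16·20·12 = 3840; A₃A₄ = 20·12·10 = 2400; A₄A₅ = 12·10·3 = 360; A₅A₆ = 10·3·18 = 540.
Length 3: A₁..A₃: k=1: 0+3840+12·16·12=6144; k=2: 3840+0+12·20·12=6720 → min 6144 | A₂..A₄: k=2: 0+2400+16·20·10=5600; k=3: 3840+0+16·12·10=5760 → min 5600 | A₃..A₅: k=3: 0+360+20·12·3=1080; k=4: 2400+0+20·10·3=3000 → min 1080 | A₄..A₆: k=4: 0+540+12·10·18=2700; k=5: 360+0+12·3·18=1008 → min 1008.
Length 4: A₁..A₄: k=1: 0+5600+12·16·10=7520; k=2: 3840+2400+12·20·10=8640; k=3: 6144+0+12·12·10=7584 → min 7520 | A₂..A₅: k=2: 0+1080+16·20·3=2040; k=3: 3840+360+16·12·3=4776; k=4: 5600+0+16·10·3=6080 → min 2040 | A₃..A₆: k=3: 0+1008+20·12·18=5328; k=4: 2400+540+20·10·18=6540; k=5: 1080+0+20·3·18=2160 → min 2160.
Length 5: A₁..A₅: k=1: 0+2040+12·16·3=2616; k=2: 3840+1080+12·20·3=5640; k=3: 6144+360+12·12·3=6936; k=4: 7520+0+12·10·3=7880 → min 2616 | A₂..A₆: k=2: 0+2160+16·20·18=7920; k=3: 3840+1008+16·12·18=8304; k=4: 5600+540+16·10·18=9020; k=5: 2040+0+16·3·18=2904 → min 2904.
Length 6: A₁..A₆: k=1: 0+2904+12·16·18=6360; k=2: 3840+2160+12·20·18=10320; k=3: 6144+1008+12·12·18=9744; k=4: 7520+540+12·10·18=10220; k=5: 2616+0+12·3·18=3264 → min 3264.
Optimal order: ((A₁ × (A₂ × (A₃ × (A₄ × A₅)))) × A₆) with cost 3264.

3264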